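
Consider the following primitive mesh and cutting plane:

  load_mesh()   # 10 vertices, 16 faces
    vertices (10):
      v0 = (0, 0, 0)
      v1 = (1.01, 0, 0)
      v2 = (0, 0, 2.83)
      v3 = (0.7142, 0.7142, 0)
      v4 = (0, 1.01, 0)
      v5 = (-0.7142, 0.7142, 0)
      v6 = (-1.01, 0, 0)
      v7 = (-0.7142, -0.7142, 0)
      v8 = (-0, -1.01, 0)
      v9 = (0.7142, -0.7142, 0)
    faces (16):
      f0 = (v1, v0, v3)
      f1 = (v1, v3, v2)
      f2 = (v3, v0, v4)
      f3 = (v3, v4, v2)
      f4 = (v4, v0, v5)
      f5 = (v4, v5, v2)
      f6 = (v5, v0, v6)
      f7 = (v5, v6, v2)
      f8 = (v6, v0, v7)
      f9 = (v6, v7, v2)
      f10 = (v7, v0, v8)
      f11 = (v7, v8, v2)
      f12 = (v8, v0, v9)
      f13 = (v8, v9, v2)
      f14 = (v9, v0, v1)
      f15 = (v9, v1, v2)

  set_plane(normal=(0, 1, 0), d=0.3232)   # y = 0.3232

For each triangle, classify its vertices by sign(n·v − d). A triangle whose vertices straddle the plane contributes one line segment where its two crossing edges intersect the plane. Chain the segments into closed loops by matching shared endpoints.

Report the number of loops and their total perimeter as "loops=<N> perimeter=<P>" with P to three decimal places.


Straddling triangles (8 of 16):
  (v1,v0,v3) [--+] → (0.3232, 0.3232, 0)–(0.87614, 0.3232, 0)  len=0.5529
  (v1,v3,v2) [-+-] → (0.87614, 0.3232, 0)–(0.3232, 0.3232, 1.54933)  len=1.6450
  (v3,v0,v4) [+-+] → (0.3232, 0.3232, 0)–(0, 0.3232, 0)  len=0.3232
  (v3,v4,v2) [++-] → (0, 0.3232, 1.9244)–(0.3232, 0.3232, 1.54933)  len=0.4951
  (v4,v0,v5) [+-+] → (0, 0.3232, 0)–(-0.3232, 0.3232, 0)  len=0.3232
  (v4,v5,v2) [++-] → (-0.3232, 0.3232, 1.54933)–(0, 0.3232, 1.9244)  len=0.4951
  (v5,v0,v6) [+--] → (-0.3232, 0.3232, 0)–(-0.87614, 0.3232, 0)  len=0.5529
  (v5,v6,v2) [+--] → (-0.87614, 0.3232, 0)–(-0.3232, 0.3232, 1.54933)  len=1.6450

Chained into 1 loop(s):
  loop 1: 8 segments, perimeter = 6.0326
Total perimeter = 6.033

loops=1 perimeter=6.033


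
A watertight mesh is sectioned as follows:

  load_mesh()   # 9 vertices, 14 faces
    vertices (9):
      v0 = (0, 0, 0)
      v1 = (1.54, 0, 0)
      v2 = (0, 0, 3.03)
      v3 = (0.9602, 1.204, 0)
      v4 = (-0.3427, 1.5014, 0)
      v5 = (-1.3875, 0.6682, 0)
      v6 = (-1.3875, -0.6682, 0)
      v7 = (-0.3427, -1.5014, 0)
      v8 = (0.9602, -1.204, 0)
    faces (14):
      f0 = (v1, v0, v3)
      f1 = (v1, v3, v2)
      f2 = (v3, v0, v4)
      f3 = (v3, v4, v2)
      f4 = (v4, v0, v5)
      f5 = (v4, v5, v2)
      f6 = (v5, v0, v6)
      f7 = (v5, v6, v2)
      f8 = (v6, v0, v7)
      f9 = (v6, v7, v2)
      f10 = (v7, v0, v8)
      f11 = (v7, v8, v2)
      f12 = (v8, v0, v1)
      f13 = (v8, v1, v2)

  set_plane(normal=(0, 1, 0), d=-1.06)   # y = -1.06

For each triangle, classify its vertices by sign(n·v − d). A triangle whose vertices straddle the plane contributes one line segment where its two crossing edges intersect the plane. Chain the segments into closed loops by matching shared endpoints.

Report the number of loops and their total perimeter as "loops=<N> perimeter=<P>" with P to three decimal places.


loops=1 perimeter=4.646

Straddling triangles (6 of 14):
  (v6,v0,v7) [++-] → (-0.241949, -1.06, 0)–(-0.896198, -1.06, 0)  len=0.6542
  (v6,v7,v2) [+-+] → (-0.896198, -1.06, 0)–(-0.241949, -1.06, 0.890797)  len=1.1052
  (v7,v0,v8) [-+-] → (-0.241949, -1.06, 0)–(0.845359, -1.06, 0)  len=1.0873
  (v7,v8,v2) [--+] → (0.845359, -1.06, 0.362392)–(-0.241949, -1.06, 0.890797)  len=1.2089
  (v8,v0,v1) [-++] → (0.845359, -1.06, 0)–(1.02954, -1.06, 0)  len=0.1842
  (v8,v1,v2) [-++] → (1.02954, -1.06, 0)–(0.845359, -1.06, 0.362392)  len=0.4065

Chained into 1 loop(s):
  loop 1: 6 segments, perimeter = 4.6464
Total perimeter = 4.646


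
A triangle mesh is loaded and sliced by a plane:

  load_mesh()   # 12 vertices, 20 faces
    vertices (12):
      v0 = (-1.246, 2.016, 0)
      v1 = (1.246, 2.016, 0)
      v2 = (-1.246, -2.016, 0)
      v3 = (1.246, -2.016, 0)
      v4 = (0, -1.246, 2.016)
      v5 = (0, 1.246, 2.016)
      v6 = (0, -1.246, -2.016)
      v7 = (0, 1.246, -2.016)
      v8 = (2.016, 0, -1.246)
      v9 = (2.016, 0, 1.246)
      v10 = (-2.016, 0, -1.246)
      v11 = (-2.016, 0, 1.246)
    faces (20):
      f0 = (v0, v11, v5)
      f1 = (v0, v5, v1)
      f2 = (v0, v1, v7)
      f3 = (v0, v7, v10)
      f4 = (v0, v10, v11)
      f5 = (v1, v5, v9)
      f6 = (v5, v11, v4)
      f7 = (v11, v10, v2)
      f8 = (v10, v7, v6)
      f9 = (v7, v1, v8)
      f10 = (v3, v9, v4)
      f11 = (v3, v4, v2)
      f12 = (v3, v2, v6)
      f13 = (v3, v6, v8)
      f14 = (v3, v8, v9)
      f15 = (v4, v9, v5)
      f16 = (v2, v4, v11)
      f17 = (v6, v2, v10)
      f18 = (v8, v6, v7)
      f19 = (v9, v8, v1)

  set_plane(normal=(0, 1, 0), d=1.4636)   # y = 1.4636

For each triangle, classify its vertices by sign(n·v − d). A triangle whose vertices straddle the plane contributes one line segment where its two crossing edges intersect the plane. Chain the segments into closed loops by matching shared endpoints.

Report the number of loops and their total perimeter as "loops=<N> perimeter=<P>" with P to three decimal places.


loops=1 perimeter=9.024

Straddling triangles (8 of 20):
  (v0,v11,v5) [+--] → (-1.45699, 1.4636, 0.341414)–(-0.352116, 1.4636, 1.44628)  len=1.5625
  (v0,v5,v1) [+-+] → (-0.352116, 1.4636, 1.44628)–(0.352116, 1.4636, 1.44628)  len=0.7042
  (v0,v1,v7) [++-] → (0.352116, 1.4636, -1.44628)–(-0.352116, 1.4636, -1.44628)  len=0.7042
  (v0,v7,v10) [+--] → (-0.352116, 1.4636, -1.44628)–(-1.45699, 1.4636, -0.341414)  len=1.5625
  (v0,v10,v11) [+--] → (-1.45699, 1.4636, -0.341414)–(-1.45699, 1.4636, 0.341414)  len=0.6828
  (v1,v5,v9) [+--] → (0.352116, 1.4636, 1.44628)–(1.45699, 1.4636, 0.341414)  len=1.5625
  (v7,v1,v8) [-+-] → (0.352116, 1.4636, -1.44628)–(1.45699, 1.4636, -0.341414)  len=1.5625
  (v9,v8,v1) [--+] → (1.45699, 1.4636, -0.341414)–(1.45699, 1.4636, 0.341414)  len=0.6828

Chained into 1 loop(s):
  loop 1: 8 segments, perimeter = 9.0242
Total perimeter = 9.024


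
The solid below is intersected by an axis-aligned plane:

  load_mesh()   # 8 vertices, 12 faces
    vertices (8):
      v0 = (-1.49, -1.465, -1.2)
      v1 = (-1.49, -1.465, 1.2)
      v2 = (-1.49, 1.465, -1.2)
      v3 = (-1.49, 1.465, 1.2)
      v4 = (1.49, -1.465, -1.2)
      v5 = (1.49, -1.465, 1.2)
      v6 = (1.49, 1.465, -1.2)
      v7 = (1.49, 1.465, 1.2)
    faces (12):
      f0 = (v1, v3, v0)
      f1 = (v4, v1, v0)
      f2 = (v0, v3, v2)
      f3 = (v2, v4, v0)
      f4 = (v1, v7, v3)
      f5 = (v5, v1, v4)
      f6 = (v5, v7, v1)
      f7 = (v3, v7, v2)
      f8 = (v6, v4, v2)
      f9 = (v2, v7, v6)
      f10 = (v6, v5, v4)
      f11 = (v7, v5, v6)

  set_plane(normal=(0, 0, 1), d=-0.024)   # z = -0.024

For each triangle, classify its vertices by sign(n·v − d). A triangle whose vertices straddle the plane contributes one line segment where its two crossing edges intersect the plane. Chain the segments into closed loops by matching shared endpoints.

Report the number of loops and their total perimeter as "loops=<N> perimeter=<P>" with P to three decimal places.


Straddling triangles (8 of 12):
  (v1,v3,v0) [++-] → (-1.49, -0.0293, -0.024)–(-1.49, -1.465, -0.024)  len=1.4357
  (v4,v1,v0) [-+-] → (0.0298, -1.465, -0.024)–(-1.49, -1.465, -0.024)  len=1.5198
  (v0,v3,v2) [-+-] → (-1.49, -0.0293, -0.024)–(-1.49, 1.465, -0.024)  len=1.4943
  (v5,v1,v4) [++-] → (0.0298, -1.465, -0.024)–(1.49, -1.465, -0.024)  len=1.4602
  (v3,v7,v2) [++-] → (-0.0298, 1.465, -0.024)–(-1.49, 1.465, -0.024)  len=1.4602
  (v2,v7,v6) [-+-] → (-0.0298, 1.465, -0.024)–(1.49, 1.465, -0.024)  len=1.5198
  (v6,v5,v4) [-+-] → (1.49, 0.0293, -0.024)–(1.49, -1.465, -0.024)  len=1.4943
  (v7,v5,v6) [++-] → (1.49, 0.0293, -0.024)–(1.49, 1.465, -0.024)  len=1.4357

Chained into 1 loop(s):
  loop 1: 8 segments, perimeter = 11.8200
Total perimeter = 11.820

loops=1 perimeter=11.820


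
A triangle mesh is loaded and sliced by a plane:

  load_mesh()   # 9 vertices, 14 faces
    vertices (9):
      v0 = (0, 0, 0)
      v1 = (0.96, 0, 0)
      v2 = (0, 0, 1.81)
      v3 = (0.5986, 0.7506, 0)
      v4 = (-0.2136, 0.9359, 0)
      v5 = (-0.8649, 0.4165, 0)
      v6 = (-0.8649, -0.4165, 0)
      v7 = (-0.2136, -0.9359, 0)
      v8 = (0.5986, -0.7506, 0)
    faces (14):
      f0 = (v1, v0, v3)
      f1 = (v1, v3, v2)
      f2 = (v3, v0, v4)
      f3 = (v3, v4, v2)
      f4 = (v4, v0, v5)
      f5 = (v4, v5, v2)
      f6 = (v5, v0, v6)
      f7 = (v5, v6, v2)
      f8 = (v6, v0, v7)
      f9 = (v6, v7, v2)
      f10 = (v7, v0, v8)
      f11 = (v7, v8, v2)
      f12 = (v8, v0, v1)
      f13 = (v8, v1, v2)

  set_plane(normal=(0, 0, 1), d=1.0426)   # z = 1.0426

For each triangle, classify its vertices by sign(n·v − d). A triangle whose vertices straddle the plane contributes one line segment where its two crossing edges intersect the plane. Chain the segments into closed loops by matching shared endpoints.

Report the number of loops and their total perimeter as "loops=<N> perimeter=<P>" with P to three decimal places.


loops=1 perimeter=2.472

Straddling triangles (7 of 14):
  (v1,v3,v2) [--+] → (0.253793, 0.318238, 1.0426)–(0.407019, 0, 1.0426)  len=0.3532
  (v3,v4,v2) [--+] → (-0.0905617, 0.396801, 1.0426)–(0.253793, 0.318238, 1.0426)  len=0.3532
  (v4,v5,v2) [--+] → (-0.366698, 0.176587, 1.0426)–(-0.0905617, 0.396801, 1.0426)  len=0.3532
  (v5,v6,v2) [--+] → (-0.366698, -0.176587, 1.0426)–(-0.366698, 0.176587, 1.0426)  len=0.3532
  (v6,v7,v2) [--+] → (-0.0905617, -0.396801, 1.0426)–(-0.366698, -0.176587, 1.0426)  len=0.3532
  (v7,v8,v2) [--+] → (0.253793, -0.318238, 1.0426)–(-0.0905617, -0.396801, 1.0426)  len=0.3532
  (v8,v1,v2) [--+] → (0.407019, 0, 1.0426)–(0.253793, -0.318238, 1.0426)  len=0.3532

Chained into 1 loop(s):
  loop 1: 7 segments, perimeter = 2.4724
Total perimeter = 2.472


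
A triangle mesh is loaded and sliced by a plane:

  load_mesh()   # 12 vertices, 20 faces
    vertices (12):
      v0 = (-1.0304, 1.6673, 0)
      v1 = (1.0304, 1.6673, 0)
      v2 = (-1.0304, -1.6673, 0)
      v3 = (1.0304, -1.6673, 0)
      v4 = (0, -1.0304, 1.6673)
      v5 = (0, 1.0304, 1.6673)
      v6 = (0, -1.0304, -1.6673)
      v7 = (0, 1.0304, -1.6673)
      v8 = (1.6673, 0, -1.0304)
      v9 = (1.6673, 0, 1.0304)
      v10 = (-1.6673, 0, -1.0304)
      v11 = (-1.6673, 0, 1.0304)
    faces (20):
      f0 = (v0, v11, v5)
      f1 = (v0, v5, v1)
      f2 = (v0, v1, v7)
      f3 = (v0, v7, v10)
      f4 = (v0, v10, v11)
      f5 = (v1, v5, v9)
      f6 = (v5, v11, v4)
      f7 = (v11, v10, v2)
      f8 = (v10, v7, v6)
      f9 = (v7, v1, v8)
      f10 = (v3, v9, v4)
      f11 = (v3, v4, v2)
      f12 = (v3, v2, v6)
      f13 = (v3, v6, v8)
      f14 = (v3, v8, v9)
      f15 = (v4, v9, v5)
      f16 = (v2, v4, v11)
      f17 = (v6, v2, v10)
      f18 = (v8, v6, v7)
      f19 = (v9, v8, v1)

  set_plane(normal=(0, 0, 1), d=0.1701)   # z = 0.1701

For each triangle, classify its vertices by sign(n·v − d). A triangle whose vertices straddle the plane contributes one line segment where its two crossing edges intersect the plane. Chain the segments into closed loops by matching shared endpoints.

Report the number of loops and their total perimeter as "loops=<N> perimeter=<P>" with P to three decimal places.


loops=1 perimeter=10.851

Straddling triangles (10 of 20):
  (v0,v11,v5) [-++] → (-1.13554, 1.39206, 0.1701)–(-0.925277, 1.60232, 0.1701)  len=0.2974
  (v0,v5,v1) [-+-] → (-0.925277, 1.60232, 0.1701)–(0.925277, 1.60232, 0.1701)  len=1.8506
  (v0,v10,v11) [--+] → (-1.6673, 0, 0.1701)–(-1.13554, 1.39206, 0.1701)  len=1.4902
  (v1,v5,v9) [-++] → (0.925277, 1.60232, 0.1701)–(1.13554, 1.39206, 0.1701)  len=0.2974
  (v11,v10,v2) [+--] → (-1.6673, 0, 0.1701)–(-1.13554, -1.39206, 0.1701)  len=1.4902
  (v3,v9,v4) [-++] → (1.13554, -1.39206, 0.1701)–(0.925277, -1.60232, 0.1701)  len=0.2974
  (v3,v4,v2) [-+-] → (0.925277, -1.60232, 0.1701)–(-0.925277, -1.60232, 0.1701)  len=1.8506
  (v3,v8,v9) [--+] → (1.6673, 0, 0.1701)–(1.13554, -1.39206, 0.1701)  len=1.4902
  (v2,v4,v11) [-++] → (-0.925277, -1.60232, 0.1701)–(-1.13554, -1.39206, 0.1701)  len=0.2974
  (v9,v8,v1) [+--] → (1.6673, 0, 0.1701)–(1.13554, 1.39206, 0.1701)  len=1.4902

Chained into 1 loop(s):
  loop 1: 10 segments, perimeter = 10.8512
Total perimeter = 10.851


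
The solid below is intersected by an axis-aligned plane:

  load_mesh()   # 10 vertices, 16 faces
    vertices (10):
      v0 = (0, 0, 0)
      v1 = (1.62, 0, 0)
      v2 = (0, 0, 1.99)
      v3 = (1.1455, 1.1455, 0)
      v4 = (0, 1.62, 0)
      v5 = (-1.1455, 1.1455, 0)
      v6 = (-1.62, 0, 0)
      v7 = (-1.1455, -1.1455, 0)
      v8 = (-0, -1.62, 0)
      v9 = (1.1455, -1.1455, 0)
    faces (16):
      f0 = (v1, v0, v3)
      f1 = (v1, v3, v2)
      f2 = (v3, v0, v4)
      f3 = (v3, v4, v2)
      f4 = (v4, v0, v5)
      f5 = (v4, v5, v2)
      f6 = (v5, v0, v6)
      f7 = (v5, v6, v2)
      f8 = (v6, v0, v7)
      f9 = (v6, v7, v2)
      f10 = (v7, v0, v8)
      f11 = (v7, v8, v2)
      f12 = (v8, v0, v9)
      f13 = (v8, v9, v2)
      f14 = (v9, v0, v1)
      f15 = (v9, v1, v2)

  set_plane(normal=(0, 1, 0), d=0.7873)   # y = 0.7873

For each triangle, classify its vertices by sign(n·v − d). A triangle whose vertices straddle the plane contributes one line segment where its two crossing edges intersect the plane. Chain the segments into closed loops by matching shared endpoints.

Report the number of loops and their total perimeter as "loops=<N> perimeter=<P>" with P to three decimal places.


loops=1 perimeter=5.959

Straddling triangles (8 of 16):
  (v1,v0,v3) [--+] → (0.7873, 0.7873, 0)–(1.29388, 0.7873, 0)  len=0.5066
  (v1,v3,v2) [-+-] → (1.29388, 0.7873, 0)–(0.7873, 0.7873, 0.622277)  len=0.8024
  (v3,v0,v4) [+-+] → (0.7873, 0.7873, 0)–(0, 0.7873, 0)  len=0.7873
  (v3,v4,v2) [++-] → (0, 0.7873, 1.02288)–(0.7873, 0.7873, 0.622277)  len=0.8834
  (v4,v0,v5) [+-+] → (0, 0.7873, 0)–(-0.7873, 0.7873, 0)  len=0.7873
  (v4,v5,v2) [++-] → (-0.7873, 0.7873, 0.622277)–(0, 0.7873, 1.02288)  len=0.8834
  (v5,v0,v6) [+--] → (-0.7873, 0.7873, 0)–(-1.29388, 0.7873, 0)  len=0.5066
  (v5,v6,v2) [+--] → (-1.29388, 0.7873, 0)–(-0.7873, 0.7873, 0.622277)  len=0.8024

Chained into 1 loop(s):
  loop 1: 8 segments, perimeter = 5.9593
Total perimeter = 5.959


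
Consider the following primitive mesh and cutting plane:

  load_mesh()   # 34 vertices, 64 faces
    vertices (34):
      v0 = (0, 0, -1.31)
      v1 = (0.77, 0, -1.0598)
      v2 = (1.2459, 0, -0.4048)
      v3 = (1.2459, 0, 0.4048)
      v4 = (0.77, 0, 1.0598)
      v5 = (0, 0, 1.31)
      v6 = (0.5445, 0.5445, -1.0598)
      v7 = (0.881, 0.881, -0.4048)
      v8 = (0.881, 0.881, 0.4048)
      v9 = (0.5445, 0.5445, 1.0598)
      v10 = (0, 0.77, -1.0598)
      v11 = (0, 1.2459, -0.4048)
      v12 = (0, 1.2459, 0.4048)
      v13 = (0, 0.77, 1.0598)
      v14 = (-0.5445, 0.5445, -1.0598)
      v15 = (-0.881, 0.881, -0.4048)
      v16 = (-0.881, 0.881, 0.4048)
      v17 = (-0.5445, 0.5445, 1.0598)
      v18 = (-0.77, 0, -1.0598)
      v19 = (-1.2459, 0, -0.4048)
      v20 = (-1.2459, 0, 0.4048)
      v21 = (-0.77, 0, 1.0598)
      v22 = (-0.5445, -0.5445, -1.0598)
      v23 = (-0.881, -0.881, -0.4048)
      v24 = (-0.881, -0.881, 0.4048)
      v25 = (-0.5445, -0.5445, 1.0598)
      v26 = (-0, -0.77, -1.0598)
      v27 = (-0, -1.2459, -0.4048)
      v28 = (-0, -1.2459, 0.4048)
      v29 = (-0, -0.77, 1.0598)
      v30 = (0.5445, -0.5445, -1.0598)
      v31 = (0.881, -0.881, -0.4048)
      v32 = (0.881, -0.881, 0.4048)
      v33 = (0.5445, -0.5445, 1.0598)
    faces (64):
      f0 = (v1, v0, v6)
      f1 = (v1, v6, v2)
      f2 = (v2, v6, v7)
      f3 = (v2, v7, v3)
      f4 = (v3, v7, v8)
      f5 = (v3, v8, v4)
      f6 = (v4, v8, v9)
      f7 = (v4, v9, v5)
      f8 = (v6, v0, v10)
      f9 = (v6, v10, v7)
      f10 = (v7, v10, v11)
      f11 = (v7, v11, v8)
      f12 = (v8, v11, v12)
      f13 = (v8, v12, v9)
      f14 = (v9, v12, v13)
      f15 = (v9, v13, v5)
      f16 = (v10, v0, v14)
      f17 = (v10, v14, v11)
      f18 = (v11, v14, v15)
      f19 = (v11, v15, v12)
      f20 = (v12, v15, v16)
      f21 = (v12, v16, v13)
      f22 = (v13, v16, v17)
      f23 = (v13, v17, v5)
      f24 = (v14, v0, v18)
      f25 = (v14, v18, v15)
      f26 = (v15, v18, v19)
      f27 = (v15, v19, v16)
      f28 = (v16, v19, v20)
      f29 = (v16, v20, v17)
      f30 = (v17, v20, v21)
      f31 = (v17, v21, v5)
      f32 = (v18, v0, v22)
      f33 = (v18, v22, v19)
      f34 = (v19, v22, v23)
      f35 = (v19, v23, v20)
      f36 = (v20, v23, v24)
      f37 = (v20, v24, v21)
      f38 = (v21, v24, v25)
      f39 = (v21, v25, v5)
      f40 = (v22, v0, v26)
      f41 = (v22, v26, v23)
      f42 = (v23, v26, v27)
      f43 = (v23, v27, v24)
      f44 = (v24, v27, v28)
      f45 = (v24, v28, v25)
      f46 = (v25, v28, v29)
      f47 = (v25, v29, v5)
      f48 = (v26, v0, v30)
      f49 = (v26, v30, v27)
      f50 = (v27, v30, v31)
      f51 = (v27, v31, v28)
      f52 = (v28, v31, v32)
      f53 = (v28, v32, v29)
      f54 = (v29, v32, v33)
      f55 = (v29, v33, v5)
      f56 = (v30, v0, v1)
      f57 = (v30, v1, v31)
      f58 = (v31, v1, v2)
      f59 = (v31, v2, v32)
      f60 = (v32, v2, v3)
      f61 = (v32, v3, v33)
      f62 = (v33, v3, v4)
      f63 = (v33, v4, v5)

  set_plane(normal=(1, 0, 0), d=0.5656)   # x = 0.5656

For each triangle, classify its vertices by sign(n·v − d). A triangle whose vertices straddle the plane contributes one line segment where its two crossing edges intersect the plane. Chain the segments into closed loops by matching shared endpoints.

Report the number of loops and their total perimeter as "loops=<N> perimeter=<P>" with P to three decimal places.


loops=1 perimeter=6.978

Straddling triangles (20 of 64):
  (v1,v0,v6) [+--] → (0.5656, 0, -1.12622)–(0.5656, 0.493551, -1.0598)  len=0.4980
  (v1,v6,v2) [+-+] → (0.5656, 0.493551, -1.0598)–(0.5656, 0.52812, -1.0401)  len=0.0398
  (v2,v6,v7) [+-+] → (0.5656, 0.52812, -1.0401)–(0.5656, 0.5656, -1.01873)  len=0.0431
  (v4,v8,v9) [++-] → (0.5656, 0.5656, 1.01873)–(0.5656, 0.493551, 1.0598)  len=0.0829
  (v4,v9,v5) [+--] → (0.5656, 0.493551, 1.0598)–(0.5656, 0, 1.12622)  len=0.4980
  (v6,v10,v7) [--+] → (0.5656, 0.841262, -0.639291)–(0.5656, 0.5656, -1.01873)  len=0.4690
  (v7,v10,v11) [+--] → (0.5656, 0.841262, -0.639291)–(0.5656, 1.01164, -0.4048)  len=0.2899
  (v7,v11,v8) [+-+] → (0.5656, 1.01164, -0.4048)–(0.5656, 1.01164, 0.114961)  len=0.5198
  (v8,v11,v12) [+--] → (0.5656, 1.01164, 0.114961)–(0.5656, 1.01164, 0.4048)  len=0.2898
  (v8,v12,v9) [+--] → (0.5656, 1.01164, 0.4048)–(0.5656, 0.5656, 1.01873)  len=0.7589
  (v27,v30,v31) [--+] → (0.5656, -0.5656, -1.01873)–(0.5656, -1.01164, -0.4048)  len=0.7589
  (v27,v31,v28) [-+-] → (0.5656, -1.01164, -0.4048)–(0.5656, -1.01164, -0.114961)  len=0.2898
  (v28,v31,v32) [-++] → (0.5656, -1.01164, -0.114961)–(0.5656, -1.01164, 0.4048)  len=0.5198
  (v28,v32,v29) [-+-] → (0.5656, -1.01164, 0.4048)–(0.5656, -0.841262, 0.639291)  len=0.2899
  (v29,v32,v33) [-+-] → (0.5656, -0.841262, 0.639291)–(0.5656, -0.5656, 1.01873)  len=0.4690
  (v30,v0,v1) [--+] → (0.5656, 0, -1.12622)–(0.5656, -0.493551, -1.0598)  len=0.4980
  (v30,v1,v31) [-++] → (0.5656, -0.493551, -1.0598)–(0.5656, -0.5656, -1.01873)  len=0.0829
  (v32,v3,v33) [++-] → (0.5656, -0.52812, 1.0401)–(0.5656, -0.5656, 1.01873)  len=0.0431
  (v33,v3,v4) [-++] → (0.5656, -0.52812, 1.0401)–(0.5656, -0.493551, 1.0598)  len=0.0398
  (v33,v4,v5) [-+-] → (0.5656, -0.493551, 1.0598)–(0.5656, 0, 1.12622)  len=0.4980

Chained into 1 loop(s):
  loop 1: 20 segments, perimeter = 6.9783
Total perimeter = 6.978


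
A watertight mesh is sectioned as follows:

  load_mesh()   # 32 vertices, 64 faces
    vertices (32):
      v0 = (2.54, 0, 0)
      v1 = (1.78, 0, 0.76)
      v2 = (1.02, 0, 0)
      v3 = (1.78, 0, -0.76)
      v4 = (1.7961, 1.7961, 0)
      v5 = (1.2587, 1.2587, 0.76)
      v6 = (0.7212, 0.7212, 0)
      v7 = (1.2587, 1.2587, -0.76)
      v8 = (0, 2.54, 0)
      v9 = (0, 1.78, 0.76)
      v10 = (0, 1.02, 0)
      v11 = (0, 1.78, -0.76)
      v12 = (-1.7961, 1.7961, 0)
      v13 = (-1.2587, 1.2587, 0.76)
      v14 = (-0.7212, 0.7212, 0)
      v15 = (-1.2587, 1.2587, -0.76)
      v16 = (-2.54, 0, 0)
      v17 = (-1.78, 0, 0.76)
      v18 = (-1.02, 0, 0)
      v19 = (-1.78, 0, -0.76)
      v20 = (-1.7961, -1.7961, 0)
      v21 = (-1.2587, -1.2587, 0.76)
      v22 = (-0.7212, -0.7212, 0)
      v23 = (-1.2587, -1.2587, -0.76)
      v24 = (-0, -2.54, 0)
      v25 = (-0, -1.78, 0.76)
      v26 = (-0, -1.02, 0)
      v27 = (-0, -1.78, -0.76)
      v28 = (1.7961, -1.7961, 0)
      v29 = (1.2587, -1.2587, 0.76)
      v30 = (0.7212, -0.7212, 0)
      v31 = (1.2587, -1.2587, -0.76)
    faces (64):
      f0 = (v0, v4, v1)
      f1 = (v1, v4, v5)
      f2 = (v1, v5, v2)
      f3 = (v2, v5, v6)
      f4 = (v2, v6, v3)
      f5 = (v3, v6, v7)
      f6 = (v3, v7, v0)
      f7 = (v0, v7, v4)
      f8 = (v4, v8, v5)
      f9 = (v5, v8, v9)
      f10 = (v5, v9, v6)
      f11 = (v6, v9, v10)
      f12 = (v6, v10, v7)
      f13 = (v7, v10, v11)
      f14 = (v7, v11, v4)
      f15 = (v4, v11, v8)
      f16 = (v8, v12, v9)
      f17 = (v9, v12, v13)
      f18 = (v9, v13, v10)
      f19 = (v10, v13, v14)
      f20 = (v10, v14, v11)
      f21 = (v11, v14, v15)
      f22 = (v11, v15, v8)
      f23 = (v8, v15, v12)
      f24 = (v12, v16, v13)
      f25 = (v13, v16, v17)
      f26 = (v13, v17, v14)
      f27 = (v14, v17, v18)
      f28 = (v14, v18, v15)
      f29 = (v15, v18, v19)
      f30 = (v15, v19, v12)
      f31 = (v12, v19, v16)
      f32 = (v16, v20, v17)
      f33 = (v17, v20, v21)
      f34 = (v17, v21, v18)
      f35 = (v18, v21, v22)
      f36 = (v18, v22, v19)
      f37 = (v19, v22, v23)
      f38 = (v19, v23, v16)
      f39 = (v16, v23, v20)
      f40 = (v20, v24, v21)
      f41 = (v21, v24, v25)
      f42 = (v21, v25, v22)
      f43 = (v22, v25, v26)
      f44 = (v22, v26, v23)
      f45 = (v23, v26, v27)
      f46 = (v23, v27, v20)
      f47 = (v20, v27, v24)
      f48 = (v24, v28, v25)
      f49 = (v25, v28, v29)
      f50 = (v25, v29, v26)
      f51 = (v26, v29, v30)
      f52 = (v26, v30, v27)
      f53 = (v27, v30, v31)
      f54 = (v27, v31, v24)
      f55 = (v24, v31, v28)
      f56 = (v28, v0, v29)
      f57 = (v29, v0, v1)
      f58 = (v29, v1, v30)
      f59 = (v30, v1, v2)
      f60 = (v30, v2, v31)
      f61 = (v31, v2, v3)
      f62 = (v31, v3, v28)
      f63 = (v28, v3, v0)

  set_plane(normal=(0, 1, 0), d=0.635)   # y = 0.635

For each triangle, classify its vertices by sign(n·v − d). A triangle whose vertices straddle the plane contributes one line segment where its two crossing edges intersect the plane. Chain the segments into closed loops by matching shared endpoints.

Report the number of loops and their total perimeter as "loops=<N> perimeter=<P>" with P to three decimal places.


loops=2 perimeter=8.599

Straddling triangles (16 of 64):
  (v0,v4,v1) [-+-] → (2.277, 0.635, 0)–(1.78569, 0.635, 0.491307)  len=0.6948
  (v1,v4,v5) [-++] → (1.78569, 0.635, 0.491307)–(1.51701, 0.635, 0.76)  len=0.3800
  (v1,v5,v2) [-+-] → (1.51701, 0.635, 0.76)–(1.14042, 0.635, 0.383411)  len=0.5326
  (v2,v5,v6) [-++] → (1.14042, 0.635, 0.383411)–(0.756913, 0.635, 0)  len=0.5423
  (v2,v6,v3) [-+-] → (0.756913, 0.635, 0)–(0.847751, 0.635, -0.0908375)  len=0.1285
  (v3,v6,v7) [-++] → (0.847751, 0.635, -0.0908375)–(1.51701, 0.635, -0.76)  len=0.9464
  (v3,v7,v0) [-+-] → (1.51701, 0.635, -0.76)–(1.8936, 0.635, -0.383411)  len=0.5326
  (v0,v7,v4) [-++] → (1.8936, 0.635, -0.383411)–(2.277, 0.635, 0)  len=0.5422
  (v12,v16,v13) [+-+] → (-2.277, 0.635, 0)–(-1.8936, 0.635, 0.383411)  len=0.5422
  (v13,v16,v17) [+--] → (-1.8936, 0.635, 0.383411)–(-1.51701, 0.635, 0.76)  len=0.5326
  (v13,v17,v14) [+-+] → (-1.51701, 0.635, 0.76)–(-0.847751, 0.635, 0.0908375)  len=0.9464
  (v14,v17,v18) [+--] → (-0.847751, 0.635, 0.0908375)–(-0.756913, 0.635, 0)  len=0.1285
  (v14,v18,v15) [+-+] → (-0.756913, 0.635, 0)–(-1.14042, 0.635, -0.383411)  len=0.5423
  (v15,v18,v19) [+--] → (-1.14042, 0.635, -0.383411)–(-1.51701, 0.635, -0.76)  len=0.5326
  (v15,v19,v12) [+-+] → (-1.51701, 0.635, -0.76)–(-1.78569, 0.635, -0.491307)  len=0.3800
  (v12,v19,v16) [+--] → (-1.78569, 0.635, -0.491307)–(-2.277, 0.635, 0)  len=0.6948

Chained into 2 loop(s):
  loop 1: 8 segments, perimeter = 4.2993
  loop 2: 8 segments, perimeter = 4.2993
Total perimeter = 8.599


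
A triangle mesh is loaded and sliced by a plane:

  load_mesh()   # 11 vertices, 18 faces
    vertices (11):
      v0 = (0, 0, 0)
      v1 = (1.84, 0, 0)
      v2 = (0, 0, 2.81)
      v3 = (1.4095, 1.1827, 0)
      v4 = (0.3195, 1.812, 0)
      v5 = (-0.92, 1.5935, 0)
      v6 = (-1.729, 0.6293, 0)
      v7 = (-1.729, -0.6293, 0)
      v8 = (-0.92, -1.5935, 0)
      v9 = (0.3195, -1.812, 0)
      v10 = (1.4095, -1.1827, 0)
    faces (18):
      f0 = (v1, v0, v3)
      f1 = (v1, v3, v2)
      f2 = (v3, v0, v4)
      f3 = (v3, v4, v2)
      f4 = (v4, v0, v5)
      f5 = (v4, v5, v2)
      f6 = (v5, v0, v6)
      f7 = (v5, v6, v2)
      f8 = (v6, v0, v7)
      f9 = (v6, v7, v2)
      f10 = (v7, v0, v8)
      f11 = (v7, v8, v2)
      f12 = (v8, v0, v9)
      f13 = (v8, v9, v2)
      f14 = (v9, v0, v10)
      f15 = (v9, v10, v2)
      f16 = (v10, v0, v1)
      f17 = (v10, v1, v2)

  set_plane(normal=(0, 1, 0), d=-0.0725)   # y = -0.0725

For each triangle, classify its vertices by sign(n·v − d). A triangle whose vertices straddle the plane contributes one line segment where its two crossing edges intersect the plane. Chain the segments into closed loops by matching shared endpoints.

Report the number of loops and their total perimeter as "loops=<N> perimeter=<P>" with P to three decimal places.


loops=1 perimeter=10.018

Straddling triangles (10 of 18):
  (v6,v0,v7) [++-] → (-0.199194, -0.0725, 0)–(-1.729, -0.0725, 0)  len=1.5298
  (v6,v7,v2) [+-+] → (-1.729, -0.0725, 0)–(-0.199194, -0.0725, 2.48627)  len=2.9192
  (v7,v0,v8) [-+-] → (-0.199194, -0.0725, 0)–(-0.0418575, -0.0725, 0)  len=0.1573
  (v7,v8,v2) [--+] → (-0.0418575, -0.0725, 2.68215)–(-0.199194, -0.0725, 2.48627)  len=0.2512
  (v8,v0,v9) [-+-] → (-0.0418575, -0.0725, 0)–(0.0127835, -0.0725, 0)  len=0.0546
  (v8,v9,v2) [--+] → (0.0127835, -0.0725, 2.69757)–(-0.0418575, -0.0725, 2.68215)  len=0.0568
  (v9,v0,v10) [-+-] → (0.0127835, -0.0725, 0)–(0.0864029, -0.0725, 0)  len=0.0736
  (v9,v10,v2) [--+] → (0.0864029, -0.0725, 2.63775)–(0.0127835, -0.0725, 2.69757)  len=0.0949
  (v10,v0,v1) [-++] → (0.0864029, -0.0725, 0)–(1.81361, -0.0725, 0)  len=1.7272
  (v10,v1,v2) [-++] → (1.81361, -0.0725, 0)–(0.0864029, -0.0725, 2.63775)  len=3.1529

Chained into 1 loop(s):
  loop 1: 10 segments, perimeter = 10.0176
Total perimeter = 10.018


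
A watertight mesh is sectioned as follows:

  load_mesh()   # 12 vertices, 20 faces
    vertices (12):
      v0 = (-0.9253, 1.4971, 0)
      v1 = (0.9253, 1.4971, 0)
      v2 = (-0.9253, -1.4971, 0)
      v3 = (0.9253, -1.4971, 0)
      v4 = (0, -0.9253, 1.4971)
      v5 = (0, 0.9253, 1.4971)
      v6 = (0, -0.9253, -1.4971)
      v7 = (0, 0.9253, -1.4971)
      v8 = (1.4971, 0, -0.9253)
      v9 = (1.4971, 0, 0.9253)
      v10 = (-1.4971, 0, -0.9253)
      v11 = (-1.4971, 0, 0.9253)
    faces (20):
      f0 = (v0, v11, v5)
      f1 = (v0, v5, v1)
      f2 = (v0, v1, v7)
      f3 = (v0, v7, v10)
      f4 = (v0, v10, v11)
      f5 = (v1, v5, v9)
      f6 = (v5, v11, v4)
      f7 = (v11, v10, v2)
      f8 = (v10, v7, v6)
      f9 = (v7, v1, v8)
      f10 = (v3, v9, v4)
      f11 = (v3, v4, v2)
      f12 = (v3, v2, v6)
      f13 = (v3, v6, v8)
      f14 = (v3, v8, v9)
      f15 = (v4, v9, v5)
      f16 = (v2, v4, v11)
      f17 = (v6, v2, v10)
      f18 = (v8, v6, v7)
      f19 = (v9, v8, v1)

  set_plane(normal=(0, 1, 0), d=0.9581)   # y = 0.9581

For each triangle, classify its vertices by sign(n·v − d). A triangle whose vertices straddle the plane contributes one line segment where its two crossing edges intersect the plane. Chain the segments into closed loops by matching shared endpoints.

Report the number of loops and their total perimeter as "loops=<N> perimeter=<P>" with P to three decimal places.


Straddling triangles (8 of 20):
  (v0,v11,v5) [+--] → (-1.13116, 0.9581, 0.333135)–(-0.0530777, 0.9581, 1.41122)  len=1.5246
  (v0,v5,v1) [+-+] → (-0.0530777, 0.9581, 1.41122)–(0.0530777, 0.9581, 1.41122)  len=0.1062
  (v0,v1,v7) [++-] → (0.0530777, 0.9581, -1.41122)–(-0.0530777, 0.9581, -1.41122)  len=0.1062
  (v0,v7,v10) [+--] → (-0.0530777, 0.9581, -1.41122)–(-1.13116, 0.9581, -0.333135)  len=1.5246
  (v0,v10,v11) [+--] → (-1.13116, 0.9581, -0.333135)–(-1.13116, 0.9581, 0.333135)  len=0.6663
  (v1,v5,v9) [+--] → (0.0530777, 0.9581, 1.41122)–(1.13116, 0.9581, 0.333135)  len=1.5246
  (v7,v1,v8) [-+-] → (0.0530777, 0.9581, -1.41122)–(1.13116, 0.9581, -0.333135)  len=1.5246
  (v9,v8,v1) [--+] → (1.13116, 0.9581, -0.333135)–(1.13116, 0.9581, 0.333135)  len=0.6663

Chained into 1 loop(s):
  loop 1: 8 segments, perimeter = 7.6434
Total perimeter = 7.643

loops=1 perimeter=7.643


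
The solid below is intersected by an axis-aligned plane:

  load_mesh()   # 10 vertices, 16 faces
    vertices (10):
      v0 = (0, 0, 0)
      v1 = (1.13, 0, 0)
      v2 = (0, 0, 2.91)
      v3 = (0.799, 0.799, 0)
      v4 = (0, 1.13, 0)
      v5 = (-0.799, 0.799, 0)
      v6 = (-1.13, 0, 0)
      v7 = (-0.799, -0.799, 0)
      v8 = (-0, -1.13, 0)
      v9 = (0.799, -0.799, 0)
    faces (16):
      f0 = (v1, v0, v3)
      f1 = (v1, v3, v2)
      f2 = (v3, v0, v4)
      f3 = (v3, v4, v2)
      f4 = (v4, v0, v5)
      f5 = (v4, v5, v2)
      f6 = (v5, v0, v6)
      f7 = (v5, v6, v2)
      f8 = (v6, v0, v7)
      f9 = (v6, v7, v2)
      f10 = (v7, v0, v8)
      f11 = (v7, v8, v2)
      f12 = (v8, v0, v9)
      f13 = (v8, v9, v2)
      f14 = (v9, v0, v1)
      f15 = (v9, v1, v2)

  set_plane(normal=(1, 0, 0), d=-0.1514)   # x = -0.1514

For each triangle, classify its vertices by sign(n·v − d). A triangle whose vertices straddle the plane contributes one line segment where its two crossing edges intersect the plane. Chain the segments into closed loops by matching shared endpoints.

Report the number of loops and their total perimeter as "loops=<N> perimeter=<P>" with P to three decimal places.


Straddling triangles (8 of 16):
  (v4,v0,v5) [++-] → (-0.1514, 0.1514, 0)–(-0.1514, 1.06728, 0)  len=0.9159
  (v4,v5,v2) [+-+] → (-0.1514, 1.06728, 0)–(-0.1514, 0.1514, 2.35859)  len=2.5302
  (v5,v0,v6) [-+-] → (-0.1514, 0.1514, 0)–(-0.1514, 0, 0)  len=0.1514
  (v5,v6,v2) [--+] → (-0.1514, 0, 2.52011)–(-0.1514, 0.1514, 2.35859)  len=0.2214
  (v6,v0,v7) [-+-] → (-0.1514, 0, 0)–(-0.1514, -0.1514, 0)  len=0.1514
  (v6,v7,v2) [--+] → (-0.1514, -0.1514, 2.35859)–(-0.1514, 0, 2.52011)  len=0.2214
  (v7,v0,v8) [-++] → (-0.1514, -0.1514, 0)–(-0.1514, -1.06728, 0)  len=0.9159
  (v7,v8,v2) [-++] → (-0.1514, -1.06728, 0)–(-0.1514, -0.1514, 2.35859)  len=2.5302

Chained into 1 loop(s):
  loop 1: 8 segments, perimeter = 7.6377
Total perimeter = 7.638

loops=1 perimeter=7.638


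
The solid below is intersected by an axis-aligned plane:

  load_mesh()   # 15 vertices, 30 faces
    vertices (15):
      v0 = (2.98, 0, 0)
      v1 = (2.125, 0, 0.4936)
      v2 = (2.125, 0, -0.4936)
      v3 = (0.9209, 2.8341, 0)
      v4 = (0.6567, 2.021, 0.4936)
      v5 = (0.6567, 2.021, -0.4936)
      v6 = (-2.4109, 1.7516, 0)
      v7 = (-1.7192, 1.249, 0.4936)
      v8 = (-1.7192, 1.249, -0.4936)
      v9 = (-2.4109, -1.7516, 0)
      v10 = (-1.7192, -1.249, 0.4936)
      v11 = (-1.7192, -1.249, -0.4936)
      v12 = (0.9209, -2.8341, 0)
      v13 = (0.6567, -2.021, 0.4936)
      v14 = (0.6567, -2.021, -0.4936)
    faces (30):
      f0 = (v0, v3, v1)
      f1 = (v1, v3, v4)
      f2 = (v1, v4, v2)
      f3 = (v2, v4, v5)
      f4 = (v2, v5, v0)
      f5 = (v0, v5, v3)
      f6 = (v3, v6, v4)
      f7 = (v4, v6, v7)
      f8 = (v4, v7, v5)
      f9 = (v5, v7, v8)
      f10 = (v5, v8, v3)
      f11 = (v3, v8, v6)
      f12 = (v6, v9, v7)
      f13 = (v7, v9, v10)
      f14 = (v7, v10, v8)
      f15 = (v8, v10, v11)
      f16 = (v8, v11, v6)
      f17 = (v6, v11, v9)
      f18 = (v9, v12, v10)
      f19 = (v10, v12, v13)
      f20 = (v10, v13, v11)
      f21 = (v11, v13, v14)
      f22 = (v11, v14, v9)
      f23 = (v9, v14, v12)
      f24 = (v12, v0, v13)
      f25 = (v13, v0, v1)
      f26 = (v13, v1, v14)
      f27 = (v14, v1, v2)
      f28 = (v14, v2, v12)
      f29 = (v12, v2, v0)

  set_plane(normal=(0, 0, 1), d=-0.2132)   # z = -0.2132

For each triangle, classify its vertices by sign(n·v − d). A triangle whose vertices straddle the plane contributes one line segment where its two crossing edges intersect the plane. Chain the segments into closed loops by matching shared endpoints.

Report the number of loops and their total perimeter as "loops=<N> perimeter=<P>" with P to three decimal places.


loops=2 perimeter=27.836

Straddling triangles (20 of 30):
  (v1,v4,v2) [++-] → (1.70795, 0.574036, -0.2132)–(2.125, 0, -0.2132)  len=0.7095
  (v2,v4,v5) [-+-] → (1.70795, 0.574036, -0.2132)–(0.6567, 2.021, -0.2132)  len=1.7885
  (v2,v5,v0) [--+] → (1.9765, 0.872928, -0.2132)–(2.6107, 0, -0.2132)  len=1.0790
  (v0,v5,v3) [+-+] → (1.9765, 0.872928, -0.2132)–(0.806784, 2.4829, -0.2132)  len=1.9900
  (v4,v7,v5) [++-] → (-0.0181403, 1.80172, -0.2132)–(0.6567, 2.021, -0.2132)  len=0.7096
  (v5,v7,v8) [-+-] → (-0.0181403, 1.80172, -0.2132)–(-1.7192, 1.249, -0.2132)  len=1.7886
  (v5,v8,v3) [--+] → (-0.219435, 2.14945, -0.2132)–(0.806784, 2.4829, -0.2132)  len=1.0790
  (v3,v8,v6) [+-+] → (-0.219435, 2.14945, -0.2132)–(-2.11213, 1.53451, -0.2132)  len=1.9901
  (v7,v10,v8) [++-] → (-1.7192, 0.539479, -0.2132)–(-1.7192, 1.249, -0.2132)  len=0.7095
  (v8,v10,v11) [-+-] → (-1.7192, 0.539479, -0.2132)–(-1.7192, -1.249, -0.2132)  len=1.7885
  (v8,v11,v6) [--+] → (-2.11213, 0.455555, -0.2132)–(-2.11213, 1.53451, -0.2132)  len=1.0790
  (v6,v11,v9) [+-+] → (-2.11213, 0.455555, -0.2132)–(-2.11213, -1.53451, -0.2132)  len=1.9901
  (v10,v13,v11) [++-] → (-1.04436, -1.46828, -0.2132)–(-1.7192, -1.249, -0.2132)  len=0.7096
  (v11,v13,v14) [-+-] → (-1.04436, -1.46828, -0.2132)–(0.6567, -2.021, -0.2132)  len=1.7886
  (v11,v14,v9) [--+] → (-1.08592, -1.86796, -0.2132)–(-2.11213, -1.53451, -0.2132)  len=1.0790
  (v9,v14,v12) [+-+] → (-1.08592, -1.86796, -0.2132)–(0.806784, -2.4829, -0.2132)  len=1.9901
  (v13,v1,v14) [++-] → (1.07375, -1.44696, -0.2132)–(0.6567, -2.021, -0.2132)  len=0.7095
  (v14,v1,v2) [-+-] → (1.07375, -1.44696, -0.2132)–(2.125, 0, -0.2132)  len=1.7885
  (v14,v2,v12) [--+] → (1.44099, -1.60997, -0.2132)–(0.806784, -2.4829, -0.2132)  len=1.0790
  (v12,v2,v0) [+-+] → (1.44099, -1.60997, -0.2132)–(2.6107, 0, -0.2132)  len=1.9900

Chained into 2 loop(s):
  loop 1: 10 segments, perimeter = 12.4905
  loop 2: 10 segments, perimeter = 15.3453
Total perimeter = 27.836


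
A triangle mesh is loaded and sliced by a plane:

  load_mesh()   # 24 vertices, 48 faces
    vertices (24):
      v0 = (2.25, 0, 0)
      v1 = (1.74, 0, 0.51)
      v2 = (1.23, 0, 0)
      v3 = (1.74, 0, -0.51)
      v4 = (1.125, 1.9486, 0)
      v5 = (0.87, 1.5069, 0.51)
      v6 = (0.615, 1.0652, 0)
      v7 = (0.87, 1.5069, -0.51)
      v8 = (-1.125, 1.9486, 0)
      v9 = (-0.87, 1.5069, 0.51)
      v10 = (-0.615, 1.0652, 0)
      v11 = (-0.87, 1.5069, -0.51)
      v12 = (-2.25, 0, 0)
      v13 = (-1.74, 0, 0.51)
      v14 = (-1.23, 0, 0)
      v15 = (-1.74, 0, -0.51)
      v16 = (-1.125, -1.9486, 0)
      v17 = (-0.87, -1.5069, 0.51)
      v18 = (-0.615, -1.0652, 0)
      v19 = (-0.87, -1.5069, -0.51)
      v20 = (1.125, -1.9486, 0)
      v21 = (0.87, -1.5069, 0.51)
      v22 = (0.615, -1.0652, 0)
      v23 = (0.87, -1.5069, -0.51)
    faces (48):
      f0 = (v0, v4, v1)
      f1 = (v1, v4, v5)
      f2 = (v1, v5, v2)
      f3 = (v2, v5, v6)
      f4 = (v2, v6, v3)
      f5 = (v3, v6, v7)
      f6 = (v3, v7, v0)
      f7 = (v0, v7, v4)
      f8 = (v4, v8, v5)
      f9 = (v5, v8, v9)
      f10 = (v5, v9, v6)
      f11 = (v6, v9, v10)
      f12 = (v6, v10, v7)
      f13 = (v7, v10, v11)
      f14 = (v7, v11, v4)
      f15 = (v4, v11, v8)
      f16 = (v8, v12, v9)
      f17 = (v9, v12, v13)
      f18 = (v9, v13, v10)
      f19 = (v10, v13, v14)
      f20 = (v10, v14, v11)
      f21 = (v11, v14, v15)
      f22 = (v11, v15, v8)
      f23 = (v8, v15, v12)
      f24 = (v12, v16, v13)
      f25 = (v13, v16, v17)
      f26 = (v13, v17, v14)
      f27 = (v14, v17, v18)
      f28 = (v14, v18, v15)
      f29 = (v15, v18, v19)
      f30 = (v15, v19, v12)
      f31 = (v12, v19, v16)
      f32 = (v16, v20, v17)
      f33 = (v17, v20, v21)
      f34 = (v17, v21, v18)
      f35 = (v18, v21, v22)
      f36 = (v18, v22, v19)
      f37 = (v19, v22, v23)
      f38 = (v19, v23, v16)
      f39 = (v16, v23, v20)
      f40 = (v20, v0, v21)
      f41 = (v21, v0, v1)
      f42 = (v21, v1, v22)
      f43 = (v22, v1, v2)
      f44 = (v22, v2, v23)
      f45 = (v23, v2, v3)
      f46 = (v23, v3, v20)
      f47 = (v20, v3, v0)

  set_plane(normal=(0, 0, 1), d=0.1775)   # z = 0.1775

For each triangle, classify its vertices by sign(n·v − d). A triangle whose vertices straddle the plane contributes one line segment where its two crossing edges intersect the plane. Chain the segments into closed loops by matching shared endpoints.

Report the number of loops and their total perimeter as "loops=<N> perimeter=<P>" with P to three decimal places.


Straddling triangles (24 of 48):
  (v0,v4,v1) [--+] → (1.33904, 1.27041, 0.1775)–(2.0725, 0, 0.1775)  len=1.4669
  (v1,v4,v5) [+-+] → (1.33904, 1.27041, 0.1775)–(1.03625, 1.79487, 0.1775)  len=0.6056
  (v1,v5,v2) [++-] → (1.10471, 0.52446, 0.1775)–(1.4075, 0, 0.1775)  len=0.6056
  (v2,v5,v6) [-+-] → (1.10471, 0.52446, 0.1775)–(0.70375, 1.21893, 0.1775)  len=0.8019
  (v4,v8,v5) [--+] → (-0.430662, 1.79487, 0.1775)–(1.03625, 1.79487, 0.1775)  len=1.4669
  (v5,v8,v9) [+-+] → (-0.430662, 1.79487, 0.1775)–(-1.03625, 1.79487, 0.1775)  len=0.6056
  (v5,v9,v6) [++-] → (0.0981618, 1.21893, 0.1775)–(0.70375, 1.21893, 0.1775)  len=0.6056
  (v6,v9,v10) [-+-] → (0.0981618, 1.21893, 0.1775)–(-0.70375, 1.21893, 0.1775)  len=0.8019
  (v8,v12,v9) [--+] → (-1.76971, 0.52446, 0.1775)–(-1.03625, 1.79487, 0.1775)  len=1.4669
  (v9,v12,v13) [+-+] → (-1.76971, 0.52446, 0.1775)–(-2.0725, 0, 0.1775)  len=0.6056
  (v9,v13,v10) [++-] → (-1.00654, 0.694469, 0.1775)–(-0.70375, 1.21893, 0.1775)  len=0.6056
  (v10,v13,v14) [-+-] → (-1.00654, 0.694469, 0.1775)–(-1.4075, 0, 0.1775)  len=0.8019
  (v12,v16,v13) [--+] → (-1.33904, -1.27041, 0.1775)–(-2.0725, 0, 0.1775)  len=1.4669
  (v13,v16,v17) [+-+] → (-1.33904, -1.27041, 0.1775)–(-1.03625, -1.79487, 0.1775)  len=0.6056
  (v13,v17,v14) [++-] → (-1.10471, -0.52446, 0.1775)–(-1.4075, 0, 0.1775)  len=0.6056
  (v14,v17,v18) [-+-] → (-1.10471, -0.52446, 0.1775)–(-0.70375, -1.21893, 0.1775)  len=0.8019
  (v16,v20,v17) [--+] → (0.430662, -1.79487, 0.1775)–(-1.03625, -1.79487, 0.1775)  len=1.4669
  (v17,v20,v21) [+-+] → (0.430662, -1.79487, 0.1775)–(1.03625, -1.79487, 0.1775)  len=0.6056
  (v17,v21,v18) [++-] → (-0.0981618, -1.21893, 0.1775)–(-0.70375, -1.21893, 0.1775)  len=0.6056
  (v18,v21,v22) [-+-] → (-0.0981618, -1.21893, 0.1775)–(0.70375, -1.21893, 0.1775)  len=0.8019
  (v20,v0,v21) [--+] → (1.76971, -0.52446, 0.1775)–(1.03625, -1.79487, 0.1775)  len=1.4669
  (v21,v0,v1) [+-+] → (1.76971, -0.52446, 0.1775)–(2.0725, 0, 0.1775)  len=0.6056
  (v21,v1,v22) [++-] → (1.00654, -0.694469, 0.1775)–(0.70375, -1.21893, 0.1775)  len=0.6056
  (v22,v1,v2) [-+-] → (1.00654, -0.694469, 0.1775)–(1.4075, 0, 0.1775)  len=0.8019

Chained into 2 loop(s):
  loop 1: 12 segments, perimeter = 12.4351
  loop 2: 12 segments, perimeter = 8.4450
Total perimeter = 20.880

loops=2 perimeter=20.880


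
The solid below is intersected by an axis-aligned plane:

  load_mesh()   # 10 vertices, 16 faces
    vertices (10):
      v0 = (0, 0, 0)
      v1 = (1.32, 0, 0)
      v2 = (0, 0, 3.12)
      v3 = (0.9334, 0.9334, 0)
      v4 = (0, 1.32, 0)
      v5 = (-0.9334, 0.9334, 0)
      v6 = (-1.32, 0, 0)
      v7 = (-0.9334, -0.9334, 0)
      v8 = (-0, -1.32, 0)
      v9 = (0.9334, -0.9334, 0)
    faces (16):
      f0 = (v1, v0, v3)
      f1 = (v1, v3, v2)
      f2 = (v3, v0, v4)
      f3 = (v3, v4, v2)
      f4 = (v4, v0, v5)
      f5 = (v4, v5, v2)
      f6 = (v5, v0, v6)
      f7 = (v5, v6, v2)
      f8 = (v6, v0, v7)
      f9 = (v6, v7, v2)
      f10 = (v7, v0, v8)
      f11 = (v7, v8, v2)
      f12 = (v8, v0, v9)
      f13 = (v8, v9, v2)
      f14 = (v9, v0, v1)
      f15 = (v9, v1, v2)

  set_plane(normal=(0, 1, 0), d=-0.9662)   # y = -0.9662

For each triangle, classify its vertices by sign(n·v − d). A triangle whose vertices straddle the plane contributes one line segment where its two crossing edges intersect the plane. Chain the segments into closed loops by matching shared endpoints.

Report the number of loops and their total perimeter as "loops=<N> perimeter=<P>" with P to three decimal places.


Straddling triangles (4 of 16):
  (v7,v0,v8) [++-] → (0, -0.9662, 0)–(-0.854208, -0.9662, 0)  len=0.8542
  (v7,v8,v2) [+-+] → (-0.854208, -0.9662, 0)–(0, -0.9662, 0.836255)  len=1.1954
  (v8,v0,v9) [-++] → (0, -0.9662, 0)–(0.854208, -0.9662, 0)  len=0.8542
  (v8,v9,v2) [-++] → (0.854208, -0.9662, 0)–(0, -0.9662, 0.836255)  len=1.1954

Chained into 1 loop(s):
  loop 1: 4 segments, perimeter = 4.0992
Total perimeter = 4.099

loops=1 perimeter=4.099
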